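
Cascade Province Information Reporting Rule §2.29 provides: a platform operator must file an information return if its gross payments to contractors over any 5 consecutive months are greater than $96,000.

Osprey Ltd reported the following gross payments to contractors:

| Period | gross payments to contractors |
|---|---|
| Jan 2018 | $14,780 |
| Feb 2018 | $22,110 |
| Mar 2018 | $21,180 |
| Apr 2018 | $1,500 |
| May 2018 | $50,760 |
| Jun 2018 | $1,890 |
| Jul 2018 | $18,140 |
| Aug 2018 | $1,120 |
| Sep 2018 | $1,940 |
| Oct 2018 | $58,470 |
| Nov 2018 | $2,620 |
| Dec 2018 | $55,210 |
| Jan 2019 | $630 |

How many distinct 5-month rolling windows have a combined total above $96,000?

Jan 2018–May 2018: $14,780 + $22,110 + $21,180 + $1,500 + $50,760 = $110,330 (over)
Feb 2018–Jun 2018: $22,110 + $21,180 + $1,500 + $50,760 + $1,890 = $97,440 (over)
Mar 2018–Jul 2018: $21,180 + $1,500 + $50,760 + $1,890 + $18,140 = $93,470 (under)
Apr 2018–Aug 2018: $1,500 + $50,760 + $1,890 + $18,140 + $1,120 = $73,410 (under)
May 2018–Sep 2018: $50,760 + $1,890 + $18,140 + $1,120 + $1,940 = $73,850 (under)
Jun 2018–Oct 2018: $1,890 + $18,140 + $1,120 + $1,940 + $58,470 = $81,560 (under)
Jul 2018–Nov 2018: $18,140 + $1,120 + $1,940 + $58,470 + $2,620 = $82,290 (under)
Aug 2018–Dec 2018: $1,120 + $1,940 + $58,470 + $2,620 + $55,210 = $119,360 (over)
Sep 2018–Jan 2019: $1,940 + $58,470 + $2,620 + $55,210 + $630 = $118,870 (over)
4 windows exceed the threshold.

4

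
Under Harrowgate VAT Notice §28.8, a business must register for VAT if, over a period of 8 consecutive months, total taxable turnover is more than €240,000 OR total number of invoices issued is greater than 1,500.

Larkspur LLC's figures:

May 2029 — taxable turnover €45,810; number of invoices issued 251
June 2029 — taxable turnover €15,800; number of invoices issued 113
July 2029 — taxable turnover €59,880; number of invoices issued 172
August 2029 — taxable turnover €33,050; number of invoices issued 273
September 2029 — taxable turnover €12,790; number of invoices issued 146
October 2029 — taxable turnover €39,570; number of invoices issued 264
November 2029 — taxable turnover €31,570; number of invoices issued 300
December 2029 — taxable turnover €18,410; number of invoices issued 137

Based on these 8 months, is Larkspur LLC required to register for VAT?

Total taxable turnover: €45,810 + €15,800 + €59,880 + €33,050 + €12,790 + €39,570 + €31,570 + €18,410 = €256,880 (> €240,000).
Total number of invoices issued: 251 + 113 + 172 + 273 + 146 + 264 + 300 + 137 = 1,656 (> 1,500).
The test is 'or': at least one threshold is exceeded.

Yes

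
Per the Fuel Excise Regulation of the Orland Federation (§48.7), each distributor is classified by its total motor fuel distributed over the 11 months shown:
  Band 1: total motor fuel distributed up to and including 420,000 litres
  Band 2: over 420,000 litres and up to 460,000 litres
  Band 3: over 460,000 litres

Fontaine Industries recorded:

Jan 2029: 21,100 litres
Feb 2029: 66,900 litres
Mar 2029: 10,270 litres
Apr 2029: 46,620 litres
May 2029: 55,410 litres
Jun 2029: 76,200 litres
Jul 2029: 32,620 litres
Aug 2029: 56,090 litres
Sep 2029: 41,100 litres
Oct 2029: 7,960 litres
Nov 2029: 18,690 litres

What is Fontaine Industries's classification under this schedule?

Band 2

Total motor fuel distributed: 21,100 litres + 66,900 litres + 10,270 litres + 46,620 litres + 55,410 litres + 76,200 litres + 32,620 litres + 56,090 litres + 41,100 litres + 7,960 litres + 18,690 litres = 432,960 litres.
420,000 litres < 432,960 litres ≤ 460,000 litres, so Band 2 applies.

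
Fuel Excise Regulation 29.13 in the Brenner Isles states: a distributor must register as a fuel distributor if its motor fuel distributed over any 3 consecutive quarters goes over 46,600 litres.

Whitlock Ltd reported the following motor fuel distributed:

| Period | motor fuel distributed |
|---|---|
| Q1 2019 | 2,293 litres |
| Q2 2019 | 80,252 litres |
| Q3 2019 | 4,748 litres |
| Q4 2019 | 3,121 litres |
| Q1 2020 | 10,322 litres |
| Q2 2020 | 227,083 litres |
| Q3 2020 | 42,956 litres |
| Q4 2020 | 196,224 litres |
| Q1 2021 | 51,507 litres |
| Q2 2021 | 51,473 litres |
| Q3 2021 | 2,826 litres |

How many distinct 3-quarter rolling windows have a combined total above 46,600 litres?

8

Q1 2019–Q3 2019: 2,293 litres + 80,252 litres + 4,748 litres = 87,293 litres (over)
Q2 2019–Q4 2019: 80,252 litres + 4,748 litres + 3,121 litres = 88,121 litres (over)
Q3 2019–Q1 2020: 4,748 litres + 3,121 litres + 10,322 litres = 18,191 litres (under)
Q4 2019–Q2 2020: 3,121 litres + 10,322 litres + 227,083 litres = 240,526 litres (over)
Q1 2020–Q3 2020: 10,322 litres + 227,083 litres + 42,956 litres = 280,361 litres (over)
Q2 2020–Q4 2020: 227,083 litres + 42,956 litres + 196,224 litres = 466,263 litres (over)
Q3 2020–Q1 2021: 42,956 litres + 196,224 litres + 51,507 litres = 290,687 litres (over)
Q4 2020–Q2 2021: 196,224 litres + 51,507 litres + 51,473 litres = 299,204 litres (over)
Q1 2021–Q3 2021: 51,507 litres + 51,473 litres + 2,826 litres = 105,806 litres (over)
8 windows exceed the threshold.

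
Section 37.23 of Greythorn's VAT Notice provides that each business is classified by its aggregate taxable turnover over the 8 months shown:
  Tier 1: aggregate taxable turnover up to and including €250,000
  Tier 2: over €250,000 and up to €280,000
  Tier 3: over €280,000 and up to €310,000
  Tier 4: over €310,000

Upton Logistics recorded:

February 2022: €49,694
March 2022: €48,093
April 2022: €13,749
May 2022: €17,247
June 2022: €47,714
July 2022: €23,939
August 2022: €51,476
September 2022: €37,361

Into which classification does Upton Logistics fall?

Tier 3

Aggregate taxable turnover: €49,694 + €48,093 + €13,749 + €17,247 + €47,714 + €23,939 + €51,476 + €37,361 = €289,273.
€280,000 < €289,273 ≤ €310,000, so Tier 3 applies.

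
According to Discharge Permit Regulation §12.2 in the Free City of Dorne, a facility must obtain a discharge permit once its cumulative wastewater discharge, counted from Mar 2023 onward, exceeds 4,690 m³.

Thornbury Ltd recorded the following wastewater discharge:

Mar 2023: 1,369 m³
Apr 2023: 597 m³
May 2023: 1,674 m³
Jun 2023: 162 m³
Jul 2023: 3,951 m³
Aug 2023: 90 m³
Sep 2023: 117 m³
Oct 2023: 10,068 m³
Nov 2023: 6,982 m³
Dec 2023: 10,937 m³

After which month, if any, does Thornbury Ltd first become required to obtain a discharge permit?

Through Mar 2023: 1,369 m³
Through Apr 2023: 1,966 m³
Through May 2023: 3,640 m³
Through Jun 2023: 3,802 m³
Through Jul 2023: 7,753 m³ ← exceeds threshold

Jul 2023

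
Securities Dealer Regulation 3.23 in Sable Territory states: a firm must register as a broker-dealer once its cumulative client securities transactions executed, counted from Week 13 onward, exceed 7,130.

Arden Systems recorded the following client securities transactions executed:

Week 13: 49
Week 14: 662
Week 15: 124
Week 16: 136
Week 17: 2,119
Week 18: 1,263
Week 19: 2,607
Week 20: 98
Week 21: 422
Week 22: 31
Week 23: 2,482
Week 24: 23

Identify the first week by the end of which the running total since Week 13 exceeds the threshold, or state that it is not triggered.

Week 21

Through Week 13: 49
Through Week 14: 711
Through Week 15: 835
Through Week 16: 971
Through Week 17: 3,090
Through Week 18: 4,353
Through Week 19: 6,960
Through Week 20: 7,058
Through Week 21: 7,480 ← exceeds threshold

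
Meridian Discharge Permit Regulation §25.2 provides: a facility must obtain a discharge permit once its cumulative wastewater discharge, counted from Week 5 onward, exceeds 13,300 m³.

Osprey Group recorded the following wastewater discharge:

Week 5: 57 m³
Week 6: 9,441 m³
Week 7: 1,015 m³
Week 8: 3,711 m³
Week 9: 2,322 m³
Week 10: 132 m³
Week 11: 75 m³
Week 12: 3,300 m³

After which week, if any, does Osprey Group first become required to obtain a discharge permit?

Through Week 5: 57 m³
Through Week 6: 9,498 m³
Through Week 7: 10,513 m³
Through Week 8: 14,224 m³ ← exceeds threshold

Week 8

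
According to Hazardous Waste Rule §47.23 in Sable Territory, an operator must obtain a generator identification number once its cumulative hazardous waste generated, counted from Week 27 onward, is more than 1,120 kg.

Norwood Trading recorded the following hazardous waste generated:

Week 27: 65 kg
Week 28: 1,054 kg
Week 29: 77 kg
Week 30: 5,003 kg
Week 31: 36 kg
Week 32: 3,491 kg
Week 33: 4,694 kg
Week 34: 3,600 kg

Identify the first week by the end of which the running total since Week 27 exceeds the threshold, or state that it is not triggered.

Week 29

Through Week 27: 65 kg
Through Week 28: 1,119 kg
Through Week 29: 1,196 kg ← exceeds threshold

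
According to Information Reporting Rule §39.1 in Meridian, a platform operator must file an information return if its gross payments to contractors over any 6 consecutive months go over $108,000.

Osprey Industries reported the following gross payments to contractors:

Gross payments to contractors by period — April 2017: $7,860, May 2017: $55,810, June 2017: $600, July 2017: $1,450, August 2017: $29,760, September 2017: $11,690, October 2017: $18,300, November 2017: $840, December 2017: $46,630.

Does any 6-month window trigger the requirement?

April 2017–September 2017: $7,860 + $55,810 + $600 + $1,450 + $29,760 + $11,690 = $107,170 (under)
May 2017–October 2017: $55,810 + $600 + $1,450 + $29,760 + $11,690 + $18,300 = $117,610 (over)
June 2017–November 2017: $600 + $1,450 + $29,760 + $11,690 + $18,300 + $840 = $62,640 (under)
July 2017–December 2017: $1,450 + $29,760 + $11,690 + $18,300 + $840 + $46,630 = $108,670 (over)
At least one window exceeds $108,000.

Yes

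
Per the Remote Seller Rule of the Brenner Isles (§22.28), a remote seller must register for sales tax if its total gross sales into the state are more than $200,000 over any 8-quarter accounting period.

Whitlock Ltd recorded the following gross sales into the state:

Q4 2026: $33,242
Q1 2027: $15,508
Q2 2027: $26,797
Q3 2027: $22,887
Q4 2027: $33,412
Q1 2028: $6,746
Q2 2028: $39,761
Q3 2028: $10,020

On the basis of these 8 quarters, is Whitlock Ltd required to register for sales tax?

Total gross sales into the state: $33,242 + $15,508 + $26,797 + $22,887 + $33,412 + $6,746 + $39,761 + $10,020 = $188,373.
$188,373 ≤ $200,000, so the threshold is not exceeded.

No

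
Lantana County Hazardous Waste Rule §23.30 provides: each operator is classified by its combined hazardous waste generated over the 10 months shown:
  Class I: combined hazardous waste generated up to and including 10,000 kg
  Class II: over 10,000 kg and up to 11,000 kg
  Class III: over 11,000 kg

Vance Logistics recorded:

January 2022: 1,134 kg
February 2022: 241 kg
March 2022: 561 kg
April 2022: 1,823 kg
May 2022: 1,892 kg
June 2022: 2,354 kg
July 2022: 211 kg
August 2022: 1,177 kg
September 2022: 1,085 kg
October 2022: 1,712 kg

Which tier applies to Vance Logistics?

Class III

Combined hazardous waste generated: 1,134 kg + 241 kg + 561 kg + 1,823 kg + 1,892 kg + 2,354 kg + 211 kg + 1,177 kg + 1,085 kg + 1,712 kg = 12,190 kg.
12,190 kg > 11,000 kg, so Class III applies.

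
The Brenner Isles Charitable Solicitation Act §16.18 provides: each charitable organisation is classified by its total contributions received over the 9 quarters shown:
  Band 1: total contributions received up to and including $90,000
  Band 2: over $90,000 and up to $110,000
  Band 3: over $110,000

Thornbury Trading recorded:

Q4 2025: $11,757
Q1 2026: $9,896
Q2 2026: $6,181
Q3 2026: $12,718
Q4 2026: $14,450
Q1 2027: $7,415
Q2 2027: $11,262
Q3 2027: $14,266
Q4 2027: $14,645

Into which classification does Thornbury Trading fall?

Total contributions received: $11,757 + $9,896 + $6,181 + $12,718 + $14,450 + $7,415 + $11,262 + $14,266 + $14,645 = $102,590.
$90,000 < $102,590 ≤ $110,000, so Band 2 applies.

Band 2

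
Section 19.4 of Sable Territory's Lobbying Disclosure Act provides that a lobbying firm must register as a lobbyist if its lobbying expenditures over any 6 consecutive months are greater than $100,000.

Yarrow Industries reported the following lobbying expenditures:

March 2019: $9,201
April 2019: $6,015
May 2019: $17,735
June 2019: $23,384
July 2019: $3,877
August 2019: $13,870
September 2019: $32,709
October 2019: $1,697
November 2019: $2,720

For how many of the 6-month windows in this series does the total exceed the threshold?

March 2019–August 2019: $9,201 + $6,015 + $17,735 + $23,384 + $3,877 + $13,870 = $74,082 (under)
April 2019–September 2019: $6,015 + $17,735 + $23,384 + $3,877 + $13,870 + $32,709 = $97,590 (under)
May 2019–October 2019: $17,735 + $23,384 + $3,877 + $13,870 + $32,709 + $1,697 = $93,272 (under)
June 2019–November 2019: $23,384 + $3,877 + $13,870 + $32,709 + $1,697 + $2,720 = $78,257 (under)
0 windows exceed the threshold.

0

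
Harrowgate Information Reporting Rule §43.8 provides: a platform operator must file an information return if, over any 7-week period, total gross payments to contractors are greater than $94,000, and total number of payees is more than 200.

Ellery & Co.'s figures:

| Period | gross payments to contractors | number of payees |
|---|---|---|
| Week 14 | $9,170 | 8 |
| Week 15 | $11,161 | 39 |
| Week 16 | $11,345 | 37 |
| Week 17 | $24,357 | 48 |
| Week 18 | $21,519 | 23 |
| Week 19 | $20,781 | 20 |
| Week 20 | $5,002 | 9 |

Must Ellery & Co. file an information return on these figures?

No

Total gross payments to contractors: $9,170 + $11,161 + $11,345 + $24,357 + $21,519 + $20,781 + $5,002 = $103,335 (> $94,000).
Total number of payees: 8 + 39 + 37 + 48 + 23 + 20 + 9 = 184 (≤ 200).
The test is 'and': the rule requires both, and at least one is not exceeded.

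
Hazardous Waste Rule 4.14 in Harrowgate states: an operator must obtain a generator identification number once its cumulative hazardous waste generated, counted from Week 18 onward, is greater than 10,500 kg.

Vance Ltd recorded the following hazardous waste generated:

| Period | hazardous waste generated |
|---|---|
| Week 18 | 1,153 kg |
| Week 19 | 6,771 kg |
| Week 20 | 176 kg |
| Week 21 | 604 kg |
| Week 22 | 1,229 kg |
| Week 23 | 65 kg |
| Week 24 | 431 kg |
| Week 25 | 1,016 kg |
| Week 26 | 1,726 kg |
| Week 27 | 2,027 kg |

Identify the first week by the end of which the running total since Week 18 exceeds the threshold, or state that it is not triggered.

Week 25

Through Week 18: 1,153 kg
Through Week 19: 7,924 kg
Through Week 20: 8,100 kg
Through Week 21: 8,704 kg
Through Week 22: 9,933 kg
Through Week 23: 9,998 kg
Through Week 24: 10,429 kg
Through Week 25: 11,445 kg ← exceeds threshold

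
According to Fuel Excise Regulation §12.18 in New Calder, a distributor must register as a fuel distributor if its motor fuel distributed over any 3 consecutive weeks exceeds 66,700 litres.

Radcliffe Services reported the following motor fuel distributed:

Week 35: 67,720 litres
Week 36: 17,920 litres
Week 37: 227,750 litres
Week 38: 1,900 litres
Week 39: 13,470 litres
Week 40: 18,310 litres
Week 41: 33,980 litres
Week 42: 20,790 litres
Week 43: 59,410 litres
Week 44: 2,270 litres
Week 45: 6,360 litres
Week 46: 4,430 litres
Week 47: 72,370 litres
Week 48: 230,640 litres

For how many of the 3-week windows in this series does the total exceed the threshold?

Week 35–Week 37: 67,720 litres + 17,920 litres + 227,750 litres = 313,390 litres (over)
Week 36–Week 38: 17,920 litres + 227,750 litres + 1,900 litres = 247,570 litres (over)
Week 37–Week 39: 227,750 litres + 1,900 litres + 13,470 litres = 243,120 litres (over)
Week 38–Week 40: 1,900 litres + 13,470 litres + 18,310 litres = 33,680 litres (under)
Week 39–Week 41: 13,470 litres + 18,310 litres + 33,980 litres = 65,760 litres (under)
Week 40–Week 42: 18,310 litres + 33,980 litres + 20,790 litres = 73,080 litres (over)
Week 41–Week 43: 33,980 litres + 20,790 litres + 59,410 litres = 114,180 litres (over)
Week 42–Week 44: 20,790 litres + 59,410 litres + 2,270 litres = 82,470 litres (over)
Week 43–Week 45: 59,410 litres + 2,270 litres + 6,360 litres = 68,040 litres (over)
Week 44–Week 46: 2,270 litres + 6,360 litres + 4,430 litres = 13,060 litres (under)
Week 45–Week 47: 6,360 litres + 4,430 litres + 72,370 litres = 83,160 litres (over)
Week 46–Week 48: 4,430 litres + 72,370 litres + 230,640 litres = 307,440 litres (over)
9 windows exceed the threshold.

9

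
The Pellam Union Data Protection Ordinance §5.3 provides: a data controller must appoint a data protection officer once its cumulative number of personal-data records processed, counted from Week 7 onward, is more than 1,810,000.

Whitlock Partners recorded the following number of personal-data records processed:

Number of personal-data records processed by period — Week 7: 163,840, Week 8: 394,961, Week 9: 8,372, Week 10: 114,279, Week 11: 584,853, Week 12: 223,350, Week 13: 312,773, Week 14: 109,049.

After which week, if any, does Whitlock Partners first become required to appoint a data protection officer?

Through Week 7: 163,840
Through Week 8: 558,801
Through Week 9: 567,173
Through Week 10: 681,452
Through Week 11: 1,266,305
Through Week 12: 1,489,655
Through Week 13: 1,802,428
Through Week 14: 1,911,477 ← exceeds threshold

Week 14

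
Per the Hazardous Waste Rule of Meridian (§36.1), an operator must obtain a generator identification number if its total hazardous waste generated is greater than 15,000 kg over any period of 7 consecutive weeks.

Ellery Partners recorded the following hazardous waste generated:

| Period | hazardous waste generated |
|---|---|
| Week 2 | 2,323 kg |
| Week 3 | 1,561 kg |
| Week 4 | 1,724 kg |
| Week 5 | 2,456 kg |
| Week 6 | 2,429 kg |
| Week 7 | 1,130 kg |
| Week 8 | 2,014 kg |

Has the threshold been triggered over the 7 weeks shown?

No

Total hazardous waste generated: 2,323 kg + 1,561 kg + 1,724 kg + 2,456 kg + 2,429 kg + 1,130 kg + 2,014 kg = 13,637 kg.
13,637 kg ≤ 15,000 kg, so the threshold is not exceeded.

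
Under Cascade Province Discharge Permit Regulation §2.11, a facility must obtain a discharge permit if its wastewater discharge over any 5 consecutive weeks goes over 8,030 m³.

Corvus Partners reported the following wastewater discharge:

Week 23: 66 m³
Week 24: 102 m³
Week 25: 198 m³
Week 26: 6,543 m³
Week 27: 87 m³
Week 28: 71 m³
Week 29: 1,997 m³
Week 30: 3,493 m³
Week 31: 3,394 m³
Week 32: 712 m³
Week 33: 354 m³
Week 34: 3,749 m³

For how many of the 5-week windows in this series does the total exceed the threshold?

Week 23–Week 27: 66 m³ + 102 m³ + 198 m³ + 6,543 m³ + 87 m³ = 6,996 m³ (under)
Week 24–Week 28: 102 m³ + 198 m³ + 6,543 m³ + 87 m³ + 71 m³ = 7,001 m³ (under)
Week 25–Week 29: 198 m³ + 6,543 m³ + 87 m³ + 71 m³ + 1,997 m³ = 8,896 m³ (over)
Week 26–Week 30: 6,543 m³ + 87 m³ + 71 m³ + 1,997 m³ + 3,493 m³ = 12,191 m³ (over)
Week 27–Week 31: 87 m³ + 71 m³ + 1,997 m³ + 3,493 m³ + 3,394 m³ = 9,042 m³ (over)
Week 28–Week 32: 71 m³ + 1,997 m³ + 3,493 m³ + 3,394 m³ + 712 m³ = 9,667 m³ (over)
Week 29–Week 33: 1,997 m³ + 3,493 m³ + 3,394 m³ + 712 m³ + 354 m³ = 9,950 m³ (over)
Week 30–Week 34: 3,493 m³ + 3,394 m³ + 712 m³ + 354 m³ + 3,749 m³ = 11,702 m³ (over)
6 windows exceed the threshold.

6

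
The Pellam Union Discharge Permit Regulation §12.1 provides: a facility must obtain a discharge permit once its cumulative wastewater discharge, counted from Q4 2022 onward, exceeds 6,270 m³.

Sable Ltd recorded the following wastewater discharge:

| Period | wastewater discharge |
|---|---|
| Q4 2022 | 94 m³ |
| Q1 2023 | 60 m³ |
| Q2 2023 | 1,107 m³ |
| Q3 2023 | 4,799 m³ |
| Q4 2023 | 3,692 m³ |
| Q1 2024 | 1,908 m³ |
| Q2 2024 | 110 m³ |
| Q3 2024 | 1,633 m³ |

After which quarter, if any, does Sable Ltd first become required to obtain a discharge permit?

Q4 2023

Through Q4 2022: 94 m³
Through Q1 2023: 154 m³
Through Q2 2023: 1,261 m³
Through Q3 2023: 6,060 m³
Through Q4 2023: 9,752 m³ ← exceeds threshold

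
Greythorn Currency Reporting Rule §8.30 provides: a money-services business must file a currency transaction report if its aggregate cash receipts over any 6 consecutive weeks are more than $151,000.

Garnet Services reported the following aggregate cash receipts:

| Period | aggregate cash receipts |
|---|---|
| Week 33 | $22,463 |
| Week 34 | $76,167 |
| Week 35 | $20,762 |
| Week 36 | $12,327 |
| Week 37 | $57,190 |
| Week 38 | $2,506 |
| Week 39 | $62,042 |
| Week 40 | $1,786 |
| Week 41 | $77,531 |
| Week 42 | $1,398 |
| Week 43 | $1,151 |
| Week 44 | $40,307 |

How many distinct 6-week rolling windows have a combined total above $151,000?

6

Week 33–Week 38: $22,463 + $76,167 + $20,762 + $12,327 + $57,190 + $2,506 = $191,415 (over)
Week 34–Week 39: $76,167 + $20,762 + $12,327 + $57,190 + $2,506 + $62,042 = $230,994 (over)
Week 35–Week 40: $20,762 + $12,327 + $57,190 + $2,506 + $62,042 + $1,786 = $156,613 (over)
Week 36–Week 41: $12,327 + $57,190 + $2,506 + $62,042 + $1,786 + $77,531 = $213,382 (over)
Week 37–Week 42: $57,190 + $2,506 + $62,042 + $1,786 + $77,531 + $1,398 = $202,453 (over)
Week 38–Week 43: $2,506 + $62,042 + $1,786 + $77,531 + $1,398 + $1,151 = $146,414 (under)
Week 39–Week 44: $62,042 + $1,786 + $77,531 + $1,398 + $1,151 + $40,307 = $184,215 (over)
6 windows exceed the threshold.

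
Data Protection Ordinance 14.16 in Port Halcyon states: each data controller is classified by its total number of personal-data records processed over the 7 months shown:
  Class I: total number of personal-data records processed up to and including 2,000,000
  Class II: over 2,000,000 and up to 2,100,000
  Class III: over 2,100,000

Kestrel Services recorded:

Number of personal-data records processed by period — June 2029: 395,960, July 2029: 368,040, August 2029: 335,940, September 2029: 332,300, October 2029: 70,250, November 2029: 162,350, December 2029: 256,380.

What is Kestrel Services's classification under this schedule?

Total number of personal-data records processed: 395,960 + 368,040 + 335,940 + 332,300 + 70,250 + 162,350 + 256,380 = 1,921,220.
1,921,220 ≤ 2,000,000, so Class I applies.

Class I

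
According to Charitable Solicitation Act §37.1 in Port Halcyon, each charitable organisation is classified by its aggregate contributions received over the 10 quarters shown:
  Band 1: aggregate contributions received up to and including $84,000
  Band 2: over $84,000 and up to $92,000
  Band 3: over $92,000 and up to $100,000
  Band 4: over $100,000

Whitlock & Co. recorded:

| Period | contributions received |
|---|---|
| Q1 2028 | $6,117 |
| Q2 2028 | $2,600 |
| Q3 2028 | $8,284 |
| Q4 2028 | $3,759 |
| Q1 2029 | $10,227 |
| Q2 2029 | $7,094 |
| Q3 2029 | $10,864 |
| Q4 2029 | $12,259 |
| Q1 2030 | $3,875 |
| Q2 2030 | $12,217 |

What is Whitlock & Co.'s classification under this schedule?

Aggregate contributions received: $6,117 + $2,600 + $8,284 + $3,759 + $10,227 + $7,094 + $10,864 + $12,259 + $3,875 + $12,217 = $77,296.
$77,296 ≤ $84,000, so Band 1 applies.

Band 1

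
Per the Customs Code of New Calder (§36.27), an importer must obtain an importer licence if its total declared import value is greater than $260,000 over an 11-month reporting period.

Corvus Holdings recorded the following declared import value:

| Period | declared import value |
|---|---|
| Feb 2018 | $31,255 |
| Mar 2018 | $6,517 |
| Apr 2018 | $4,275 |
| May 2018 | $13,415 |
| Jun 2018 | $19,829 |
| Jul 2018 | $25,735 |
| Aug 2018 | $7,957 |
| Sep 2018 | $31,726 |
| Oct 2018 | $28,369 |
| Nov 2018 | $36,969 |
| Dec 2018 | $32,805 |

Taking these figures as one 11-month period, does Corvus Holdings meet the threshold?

No

Total declared import value: $31,255 + $6,517 + $4,275 + $13,415 + $19,829 + $25,735 + $7,957 + $31,726 + $28,369 + $36,969 + $32,805 = $238,852.
$238,852 ≤ $260,000, so the threshold is not exceeded.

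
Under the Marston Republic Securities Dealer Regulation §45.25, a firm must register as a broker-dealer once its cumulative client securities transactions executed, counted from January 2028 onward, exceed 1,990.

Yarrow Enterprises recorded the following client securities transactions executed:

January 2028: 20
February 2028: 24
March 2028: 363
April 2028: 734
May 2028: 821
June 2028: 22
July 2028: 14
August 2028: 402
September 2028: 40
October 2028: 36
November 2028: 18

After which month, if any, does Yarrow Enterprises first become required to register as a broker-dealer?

July 2028

Through January 2028: 20
Through February 2028: 44
Through March 2028: 407
Through April 2028: 1,141
Through May 2028: 1,962
Through June 2028: 1,984
Through July 2028: 1,998 ← exceeds threshold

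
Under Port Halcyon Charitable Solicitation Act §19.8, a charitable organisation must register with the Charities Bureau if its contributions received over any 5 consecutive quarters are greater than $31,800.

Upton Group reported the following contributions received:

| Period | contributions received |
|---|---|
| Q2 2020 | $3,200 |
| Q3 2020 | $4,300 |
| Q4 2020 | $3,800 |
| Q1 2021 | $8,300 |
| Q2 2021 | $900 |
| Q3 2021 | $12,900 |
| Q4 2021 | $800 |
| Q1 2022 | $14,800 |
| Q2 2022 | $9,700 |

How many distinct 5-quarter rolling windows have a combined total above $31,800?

Q2 2020–Q2 2021: $3,200 + $4,300 + $3,800 + $8,300 + $900 = $20,500 (under)
Q3 2020–Q3 2021: $4,300 + $3,800 + $8,300 + $900 + $12,900 = $30,200 (under)
Q4 2020–Q4 2021: $3,800 + $8,300 + $900 + $12,900 + $800 = $26,700 (under)
Q1 2021–Q1 2022: $8,300 + $900 + $12,900 + $800 + $14,800 = $37,700 (over)
Q2 2021–Q2 2022: $900 + $12,900 + $800 + $14,800 + $9,700 = $39,100 (over)
2 windows exceed the threshold.

2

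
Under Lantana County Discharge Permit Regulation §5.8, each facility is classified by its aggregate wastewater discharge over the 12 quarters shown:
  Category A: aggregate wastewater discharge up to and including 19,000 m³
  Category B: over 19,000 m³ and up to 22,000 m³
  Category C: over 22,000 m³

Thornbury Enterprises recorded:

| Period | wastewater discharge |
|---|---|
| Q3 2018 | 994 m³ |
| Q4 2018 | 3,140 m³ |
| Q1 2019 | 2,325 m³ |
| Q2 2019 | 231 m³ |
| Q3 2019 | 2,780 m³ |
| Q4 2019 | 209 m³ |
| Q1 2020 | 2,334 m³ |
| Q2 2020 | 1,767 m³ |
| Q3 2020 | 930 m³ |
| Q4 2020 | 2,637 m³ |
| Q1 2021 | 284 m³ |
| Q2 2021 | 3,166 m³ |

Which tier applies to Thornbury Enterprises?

Category B

Aggregate wastewater discharge: 994 m³ + 3,140 m³ + 2,325 m³ + 231 m³ + 2,780 m³ + 209 m³ + 2,334 m³ + 1,767 m³ + 930 m³ + 2,637 m³ + 284 m³ + 3,166 m³ = 20,797 m³.
19,000 m³ < 20,797 m³ ≤ 22,000 m³, so Category B applies.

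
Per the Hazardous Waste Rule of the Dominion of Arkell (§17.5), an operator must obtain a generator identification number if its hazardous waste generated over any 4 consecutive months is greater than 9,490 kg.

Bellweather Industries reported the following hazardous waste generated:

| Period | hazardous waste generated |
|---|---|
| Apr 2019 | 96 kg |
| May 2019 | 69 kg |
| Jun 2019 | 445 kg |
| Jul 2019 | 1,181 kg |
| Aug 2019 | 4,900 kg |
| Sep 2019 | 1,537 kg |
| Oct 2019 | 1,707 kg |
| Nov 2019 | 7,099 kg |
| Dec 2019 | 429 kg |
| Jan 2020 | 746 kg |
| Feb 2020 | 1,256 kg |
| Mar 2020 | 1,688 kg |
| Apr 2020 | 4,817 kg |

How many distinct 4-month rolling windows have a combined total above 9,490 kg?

4

Apr 2019–Jul 2019: 96 kg + 69 kg + 445 kg + 1,181 kg = 1,791 kg (under)
May 2019–Aug 2019: 69 kg + 445 kg + 1,181 kg + 4,900 kg = 6,595 kg (under)
Jun 2019–Sep 2019: 445 kg + 1,181 kg + 4,900 kg + 1,537 kg = 8,063 kg (under)
Jul 2019–Oct 2019: 1,181 kg + 4,900 kg + 1,537 kg + 1,707 kg = 9,325 kg (under)
Aug 2019–Nov 2019: 4,900 kg + 1,537 kg + 1,707 kg + 7,099 kg = 15,243 kg (over)
Sep 2019–Dec 2019: 1,537 kg + 1,707 kg + 7,099 kg + 429 kg = 10,772 kg (over)
Oct 2019–Jan 2020: 1,707 kg + 7,099 kg + 429 kg + 746 kg = 9,981 kg (over)
Nov 2019–Feb 2020: 7,099 kg + 429 kg + 746 kg + 1,256 kg = 9,530 kg (over)
Dec 2019–Mar 2020: 429 kg + 746 kg + 1,256 kg + 1,688 kg = 4,119 kg (under)
Jan 2020–Apr 2020: 746 kg + 1,256 kg + 1,688 kg + 4,817 kg = 8,507 kg (under)
4 windows exceed the threshold.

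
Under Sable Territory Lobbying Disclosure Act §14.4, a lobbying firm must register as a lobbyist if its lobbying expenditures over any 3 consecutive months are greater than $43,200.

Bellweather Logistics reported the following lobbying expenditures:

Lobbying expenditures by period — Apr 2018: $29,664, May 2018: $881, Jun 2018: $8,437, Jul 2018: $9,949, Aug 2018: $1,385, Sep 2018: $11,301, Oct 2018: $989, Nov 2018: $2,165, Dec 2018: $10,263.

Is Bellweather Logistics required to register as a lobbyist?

Apr 2018–Jun 2018: $29,664 + $881 + $8,437 = $38,982 (under)
May 2018–Jul 2018: $881 + $8,437 + $9,949 = $19,267 (under)
Jun 2018–Aug 2018: $8,437 + $9,949 + $1,385 = $19,771 (under)
Jul 2018–Sep 2018: $9,949 + $1,385 + $11,301 = $22,635 (under)
Aug 2018–Oct 2018: $1,385 + $11,301 + $989 = $13,675 (under)
Sep 2018–Nov 2018: $11,301 + $989 + $2,165 = $14,455 (under)
Oct 2018–Dec 2018: $989 + $2,165 + $10,263 = $13,417 (under)
No window exceeds $43,200.

No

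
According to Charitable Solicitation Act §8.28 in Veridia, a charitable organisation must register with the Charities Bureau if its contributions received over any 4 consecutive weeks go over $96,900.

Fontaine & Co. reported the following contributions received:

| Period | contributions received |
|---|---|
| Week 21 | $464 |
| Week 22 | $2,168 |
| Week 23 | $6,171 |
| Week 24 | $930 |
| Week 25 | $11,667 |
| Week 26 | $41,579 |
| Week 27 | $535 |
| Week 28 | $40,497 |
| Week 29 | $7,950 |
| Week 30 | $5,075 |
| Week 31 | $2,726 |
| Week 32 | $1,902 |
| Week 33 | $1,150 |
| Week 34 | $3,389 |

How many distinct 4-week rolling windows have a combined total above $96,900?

0

Week 21–Week 24: $464 + $2,168 + $6,171 + $930 = $9,733 (under)
Week 22–Week 25: $2,168 + $6,171 + $930 + $11,667 = $20,936 (under)
Week 23–Week 26: $6,171 + $930 + $11,667 + $41,579 = $60,347 (under)
Week 24–Week 27: $930 + $11,667 + $41,579 + $535 = $54,711 (under)
Week 25–Week 28: $11,667 + $41,579 + $535 + $40,497 = $94,278 (under)
Week 26–Week 29: $41,579 + $535 + $40,497 + $7,950 = $90,561 (under)
Week 27–Week 30: $535 + $40,497 + $7,950 + $5,075 = $54,057 (under)
Week 28–Week 31: $40,497 + $7,950 + $5,075 + $2,726 = $56,248 (under)
Week 29–Week 32: $7,950 + $5,075 + $2,726 + $1,902 = $17,653 (under)
Week 30–Week 33: $5,075 + $2,726 + $1,902 + $1,150 = $10,853 (under)
Week 31–Week 34: $2,726 + $1,902 + $1,150 + $3,389 = $9,167 (under)
0 windows exceed the threshold.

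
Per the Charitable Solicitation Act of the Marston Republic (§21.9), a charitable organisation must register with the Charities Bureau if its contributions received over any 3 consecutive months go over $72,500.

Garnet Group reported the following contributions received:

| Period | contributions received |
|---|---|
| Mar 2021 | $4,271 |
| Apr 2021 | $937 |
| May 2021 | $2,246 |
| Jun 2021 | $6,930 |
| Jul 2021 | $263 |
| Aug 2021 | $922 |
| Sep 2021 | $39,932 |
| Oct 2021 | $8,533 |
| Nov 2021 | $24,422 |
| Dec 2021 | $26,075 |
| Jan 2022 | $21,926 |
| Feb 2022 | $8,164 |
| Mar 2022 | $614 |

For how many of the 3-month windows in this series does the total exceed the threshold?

Mar 2021–May 2021: $4,271 + $937 + $2,246 = $7,454 (under)
Apr 2021–Jun 2021: $937 + $2,246 + $6,930 = $10,113 (under)
May 2021–Jul 2021: $2,246 + $6,930 + $263 = $9,439 (under)
Jun 2021–Aug 2021: $6,930 + $263 + $922 = $8,115 (under)
Jul 2021–Sep 2021: $263 + $922 + $39,932 = $41,117 (under)
Aug 2021–Oct 2021: $922 + $39,932 + $8,533 = $49,387 (under)
Sep 2021–Nov 2021: $39,932 + $8,533 + $24,422 = $72,887 (over)
Oct 2021–Dec 2021: $8,533 + $24,422 + $26,075 = $59,030 (under)
Nov 2021–Jan 2022: $24,422 + $26,075 + $21,926 = $72,423 (under)
Dec 2021–Feb 2022: $26,075 + $21,926 + $8,164 = $56,165 (under)
Jan 2022–Mar 2022: $21,926 + $8,164 + $614 = $30,704 (under)
1 window exceeds the threshold.

1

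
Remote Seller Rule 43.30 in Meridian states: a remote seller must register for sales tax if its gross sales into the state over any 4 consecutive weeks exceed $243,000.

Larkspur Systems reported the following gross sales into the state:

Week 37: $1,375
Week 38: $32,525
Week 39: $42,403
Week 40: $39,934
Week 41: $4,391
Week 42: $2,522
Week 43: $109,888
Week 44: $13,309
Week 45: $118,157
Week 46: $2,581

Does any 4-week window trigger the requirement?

Week 37–Week 40: $1,375 + $32,525 + $42,403 + $39,934 = $116,237 (under)
Week 38–Week 41: $32,525 + $42,403 + $39,934 + $4,391 = $119,253 (under)
Week 39–Week 42: $42,403 + $39,934 + $4,391 + $2,522 = $89,250 (under)
Week 40–Week 43: $39,934 + $4,391 + $2,522 + $109,888 = $156,735 (under)
Week 41–Week 44: $4,391 + $2,522 + $109,888 + $13,309 = $130,110 (under)
Week 42–Week 45: $2,522 + $109,888 + $13,309 + $118,157 = $243,876 (over)
Week 43–Week 46: $109,888 + $13,309 + $118,157 + $2,581 = $243,935 (over)
At least one window exceeds $243,000.

Yes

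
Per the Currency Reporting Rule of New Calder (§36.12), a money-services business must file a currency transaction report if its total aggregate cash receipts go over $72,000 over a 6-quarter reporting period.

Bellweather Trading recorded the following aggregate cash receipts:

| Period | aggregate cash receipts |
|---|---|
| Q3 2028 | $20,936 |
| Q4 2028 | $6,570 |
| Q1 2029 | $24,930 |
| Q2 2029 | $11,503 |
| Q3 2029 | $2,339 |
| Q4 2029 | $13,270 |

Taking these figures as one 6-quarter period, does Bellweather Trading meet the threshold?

Total aggregate cash receipts: $20,936 + $6,570 + $24,930 + $11,503 + $2,339 + $13,270 = $79,548.
$79,548 > $72,000, so the threshold is exceeded.

Yes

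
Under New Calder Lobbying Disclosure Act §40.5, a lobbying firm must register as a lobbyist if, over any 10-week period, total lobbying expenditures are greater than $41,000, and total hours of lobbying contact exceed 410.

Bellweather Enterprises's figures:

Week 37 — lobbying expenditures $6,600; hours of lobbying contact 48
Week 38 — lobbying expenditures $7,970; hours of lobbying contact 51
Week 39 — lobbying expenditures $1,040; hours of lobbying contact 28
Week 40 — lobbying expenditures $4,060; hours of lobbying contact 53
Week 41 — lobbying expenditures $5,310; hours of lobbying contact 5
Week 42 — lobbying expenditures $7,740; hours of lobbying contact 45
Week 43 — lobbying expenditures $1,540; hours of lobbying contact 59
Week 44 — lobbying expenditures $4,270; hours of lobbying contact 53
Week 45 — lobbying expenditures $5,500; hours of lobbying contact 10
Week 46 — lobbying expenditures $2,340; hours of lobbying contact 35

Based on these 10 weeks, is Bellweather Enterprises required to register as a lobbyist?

No

Total lobbying expenditures: $6,600 + $7,970 + $1,040 + $4,060 + $5,310 + $7,740 + $1,540 + $4,270 + $5,500 + $2,340 = $46,370 (> $41,000).
Total hours of lobbying contact: 48 + 51 + 28 + 53 + 5 + 45 + 59 + 53 + 10 + 35 = 387 (≤ 410).
The test is 'and': the rule requires both, and at least one is not exceeded.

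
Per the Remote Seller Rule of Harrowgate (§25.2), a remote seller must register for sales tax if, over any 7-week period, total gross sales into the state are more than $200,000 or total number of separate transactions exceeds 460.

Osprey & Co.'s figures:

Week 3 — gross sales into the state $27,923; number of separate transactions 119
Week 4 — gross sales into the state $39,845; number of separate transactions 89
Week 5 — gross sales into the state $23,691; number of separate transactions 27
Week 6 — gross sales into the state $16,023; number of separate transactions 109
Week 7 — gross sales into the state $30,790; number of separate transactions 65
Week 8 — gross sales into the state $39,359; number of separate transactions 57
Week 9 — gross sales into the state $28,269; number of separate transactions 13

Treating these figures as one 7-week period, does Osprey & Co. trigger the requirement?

Yes

Total gross sales into the state: $27,923 + $39,845 + $23,691 + $16,023 + $30,790 + $39,359 + $28,269 = $205,900 (> $200,000).
Total number of separate transactions: 119 + 89 + 27 + 109 + 65 + 57 + 13 = 479 (> 460).
The test is 'or': at least one threshold is exceeded.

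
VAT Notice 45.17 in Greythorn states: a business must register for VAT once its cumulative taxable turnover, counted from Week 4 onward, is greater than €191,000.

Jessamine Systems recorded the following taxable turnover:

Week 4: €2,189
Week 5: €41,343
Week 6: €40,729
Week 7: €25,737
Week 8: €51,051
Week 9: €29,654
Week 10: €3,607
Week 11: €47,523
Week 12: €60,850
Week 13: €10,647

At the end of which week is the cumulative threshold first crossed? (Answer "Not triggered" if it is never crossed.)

Week 10

Through Week 4: €2,189
Through Week 5: €43,532
Through Week 6: €84,261
Through Week 7: €109,998
Through Week 8: €161,049
Through Week 9: €190,703
Through Week 10: €194,310 ← exceeds threshold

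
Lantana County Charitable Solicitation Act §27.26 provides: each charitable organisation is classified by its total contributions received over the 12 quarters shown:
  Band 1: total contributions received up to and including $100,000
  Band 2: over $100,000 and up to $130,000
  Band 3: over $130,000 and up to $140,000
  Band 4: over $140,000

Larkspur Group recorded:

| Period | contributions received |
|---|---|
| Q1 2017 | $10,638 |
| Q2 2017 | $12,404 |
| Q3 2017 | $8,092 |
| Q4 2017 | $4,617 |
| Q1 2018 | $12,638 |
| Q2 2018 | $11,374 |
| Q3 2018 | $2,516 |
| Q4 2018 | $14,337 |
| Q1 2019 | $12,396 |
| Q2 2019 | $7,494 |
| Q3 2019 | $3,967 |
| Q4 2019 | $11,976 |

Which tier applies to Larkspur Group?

Band 2

Total contributions received: $10,638 + $12,404 + $8,092 + $4,617 + $12,638 + $11,374 + $2,516 + $14,337 + $12,396 + $7,494 + $3,967 + $11,976 = $112,449.
$100,000 < $112,449 ≤ $130,000, so Band 2 applies.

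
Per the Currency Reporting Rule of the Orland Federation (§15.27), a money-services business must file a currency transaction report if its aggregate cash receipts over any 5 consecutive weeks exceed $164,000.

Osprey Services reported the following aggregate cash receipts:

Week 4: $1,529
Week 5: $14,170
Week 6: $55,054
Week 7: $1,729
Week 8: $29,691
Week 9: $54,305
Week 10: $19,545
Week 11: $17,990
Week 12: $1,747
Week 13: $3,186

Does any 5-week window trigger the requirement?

No

Week 4–Week 8: $1,529 + $14,170 + $55,054 + $1,729 + $29,691 = $102,173 (under)
Week 5–Week 9: $14,170 + $55,054 + $1,729 + $29,691 + $54,305 = $154,949 (under)
Week 6–Week 10: $55,054 + $1,729 + $29,691 + $54,305 + $19,545 = $160,324 (under)
Week 7–Week 11: $1,729 + $29,691 + $54,305 + $19,545 + $17,990 = $123,260 (under)
Week 8–Week 12: $29,691 + $54,305 + $19,545 + $17,990 + $1,747 = $123,278 (under)
Week 9–Week 13: $54,305 + $19,545 + $17,990 + $1,747 + $3,186 = $96,773 (under)
No window exceeds $164,000.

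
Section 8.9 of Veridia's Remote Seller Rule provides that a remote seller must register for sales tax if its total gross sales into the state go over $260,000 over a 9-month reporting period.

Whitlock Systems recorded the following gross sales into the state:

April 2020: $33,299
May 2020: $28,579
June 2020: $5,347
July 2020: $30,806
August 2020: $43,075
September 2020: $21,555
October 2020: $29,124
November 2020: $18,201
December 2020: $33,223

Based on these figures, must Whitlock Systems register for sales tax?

No

Total gross sales into the state: $33,299 + $28,579 + $5,347 + $30,806 + $43,075 + $21,555 + $29,124 + $18,201 + $33,223 = $243,209.
$243,209 ≤ $260,000, so the threshold is not exceeded.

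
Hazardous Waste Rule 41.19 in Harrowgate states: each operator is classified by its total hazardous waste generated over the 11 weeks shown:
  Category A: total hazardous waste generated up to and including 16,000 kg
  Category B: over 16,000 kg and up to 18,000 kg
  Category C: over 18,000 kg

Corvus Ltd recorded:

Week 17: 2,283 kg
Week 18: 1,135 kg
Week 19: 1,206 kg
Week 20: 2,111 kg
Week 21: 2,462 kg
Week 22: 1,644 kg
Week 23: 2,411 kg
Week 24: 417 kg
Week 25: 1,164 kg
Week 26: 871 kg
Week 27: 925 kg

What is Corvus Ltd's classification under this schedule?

Category B

Total hazardous waste generated: 2,283 kg + 1,135 kg + 1,206 kg + 2,111 kg + 2,462 kg + 1,644 kg + 2,411 kg + 417 kg + 1,164 kg + 871 kg + 925 kg = 16,629 kg.
16,000 kg < 16,629 kg ≤ 18,000 kg, so Category B applies.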